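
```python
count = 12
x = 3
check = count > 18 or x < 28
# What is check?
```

Answer: True

Derivation:
Trace (tracking check):
count = 12  # -> count = 12
x = 3  # -> x = 3
check = count > 18 or x < 28  # -> check = True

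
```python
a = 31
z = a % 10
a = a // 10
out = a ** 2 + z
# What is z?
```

Answer: 1

Derivation:
Trace (tracking z):
a = 31  # -> a = 31
z = a % 10  # -> z = 1
a = a // 10  # -> a = 3
out = a ** 2 + z  # -> out = 10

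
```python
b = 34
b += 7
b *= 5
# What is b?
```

Trace (tracking b):
b = 34  # -> b = 34
b += 7  # -> b = 41
b *= 5  # -> b = 205

Answer: 205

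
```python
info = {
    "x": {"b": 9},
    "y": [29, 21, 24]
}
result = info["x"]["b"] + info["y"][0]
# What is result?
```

Trace (tracking result):
info = {'x': {'b': 9}, 'y': [29, 21, 24]}  # -> info = {'x': {'b': 9}, 'y': [29, 21, 24]}
result = info['x']['b'] + info['y'][0]  # -> result = 38

Answer: 38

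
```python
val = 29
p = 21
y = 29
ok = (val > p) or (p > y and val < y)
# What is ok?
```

Answer: True

Derivation:
Trace (tracking ok):
val = 29  # -> val = 29
p = 21  # -> p = 21
y = 29  # -> y = 29
ok = val > p or (p > y and val < y)  # -> ok = True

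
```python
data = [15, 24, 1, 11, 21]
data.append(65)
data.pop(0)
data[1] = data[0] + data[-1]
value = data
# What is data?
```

Answer: [24, 89, 11, 21, 65]

Derivation:
Trace (tracking data):
data = [15, 24, 1, 11, 21]  # -> data = [15, 24, 1, 11, 21]
data.append(65)  # -> data = [15, 24, 1, 11, 21, 65]
data.pop(0)  # -> data = [24, 1, 11, 21, 65]
data[1] = data[0] + data[-1]  # -> data = [24, 89, 11, 21, 65]
value = data  # -> value = [24, 89, 11, 21, 65]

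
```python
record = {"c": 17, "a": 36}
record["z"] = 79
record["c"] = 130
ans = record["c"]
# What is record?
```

Answer: {'c': 130, 'a': 36, 'z': 79}

Derivation:
Trace (tracking record):
record = {'c': 17, 'a': 36}  # -> record = {'c': 17, 'a': 36}
record['z'] = 79  # -> record = {'c': 17, 'a': 36, 'z': 79}
record['c'] = 130  # -> record = {'c': 130, 'a': 36, 'z': 79}
ans = record['c']  # -> ans = 130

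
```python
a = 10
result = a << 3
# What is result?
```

Answer: 80

Derivation:
Trace (tracking result):
a = 10  # -> a = 10
result = a << 3  # -> result = 80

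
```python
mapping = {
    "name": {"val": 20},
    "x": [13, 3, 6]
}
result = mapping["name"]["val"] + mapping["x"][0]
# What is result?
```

Trace (tracking result):
mapping = {'name': {'val': 20}, 'x': [13, 3, 6]}  # -> mapping = {'name': {'val': 20}, 'x': [13, 3, 6]}
result = mapping['name']['val'] + mapping['x'][0]  # -> result = 33

Answer: 33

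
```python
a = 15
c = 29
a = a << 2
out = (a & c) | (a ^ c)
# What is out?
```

Answer: 61

Derivation:
Trace (tracking out):
a = 15  # -> a = 15
c = 29  # -> c = 29
a = a << 2  # -> a = 60
out = a & c | a ^ c  # -> out = 61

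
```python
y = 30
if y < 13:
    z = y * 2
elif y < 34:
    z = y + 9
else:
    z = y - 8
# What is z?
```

Trace (tracking z):
y = 30  # -> y = 30
if y < 13:  # condition is False
elif y < 34:  # condition is True
    z = y + 9  # -> z = 39

Answer: 39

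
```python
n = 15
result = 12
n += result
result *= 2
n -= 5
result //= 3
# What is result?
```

Trace (tracking result):
n = 15  # -> n = 15
result = 12  # -> result = 12
n += result  # -> n = 27
result *= 2  # -> result = 24
n -= 5  # -> n = 22
result //= 3  # -> result = 8

Answer: 8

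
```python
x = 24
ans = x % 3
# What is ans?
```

Trace (tracking ans):
x = 24  # -> x = 24
ans = x % 3  # -> ans = 0

Answer: 0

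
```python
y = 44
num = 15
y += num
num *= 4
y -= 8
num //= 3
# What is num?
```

Trace (tracking num):
y = 44  # -> y = 44
num = 15  # -> num = 15
y += num  # -> y = 59
num *= 4  # -> num = 60
y -= 8  # -> y = 51
num //= 3  # -> num = 20

Answer: 20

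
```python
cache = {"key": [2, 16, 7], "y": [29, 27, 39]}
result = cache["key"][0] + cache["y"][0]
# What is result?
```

Answer: 31

Derivation:
Trace (tracking result):
cache = {'key': [2, 16, 7], 'y': [29, 27, 39]}  # -> cache = {'key': [2, 16, 7], 'y': [29, 27, 39]}
result = cache['key'][0] + cache['y'][0]  # -> result = 31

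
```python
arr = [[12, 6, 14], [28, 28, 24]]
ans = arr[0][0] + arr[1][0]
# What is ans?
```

Answer: 40

Derivation:
Trace (tracking ans):
arr = [[12, 6, 14], [28, 28, 24]]  # -> arr = [[12, 6, 14], [28, 28, 24]]
ans = arr[0][0] + arr[1][0]  # -> ans = 40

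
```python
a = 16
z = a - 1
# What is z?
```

Trace (tracking z):
a = 16  # -> a = 16
z = a - 1  # -> z = 15

Answer: 15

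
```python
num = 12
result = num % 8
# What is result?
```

Answer: 4

Derivation:
Trace (tracking result):
num = 12  # -> num = 12
result = num % 8  # -> result = 4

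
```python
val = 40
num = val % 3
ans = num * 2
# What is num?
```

Answer: 1

Derivation:
Trace (tracking num):
val = 40  # -> val = 40
num = val % 3  # -> num = 1
ans = num * 2  # -> ans = 2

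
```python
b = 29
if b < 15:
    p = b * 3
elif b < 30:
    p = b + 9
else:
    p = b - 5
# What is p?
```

Answer: 38

Derivation:
Trace (tracking p):
b = 29  # -> b = 29
if b < 15:  # condition is False
elif b < 30:  # condition is True
    p = b + 9  # -> p = 38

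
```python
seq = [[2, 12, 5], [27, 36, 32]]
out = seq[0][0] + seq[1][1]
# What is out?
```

Trace (tracking out):
seq = [[2, 12, 5], [27, 36, 32]]  # -> seq = [[2, 12, 5], [27, 36, 32]]
out = seq[0][0] + seq[1][1]  # -> out = 38

Answer: 38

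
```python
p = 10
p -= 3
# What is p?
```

Trace (tracking p):
p = 10  # -> p = 10
p -= 3  # -> p = 7

Answer: 7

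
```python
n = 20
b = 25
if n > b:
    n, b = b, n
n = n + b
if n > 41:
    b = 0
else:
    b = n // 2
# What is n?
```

Trace (tracking n):
n = 20  # -> n = 20
b = 25  # -> b = 25
if n > b:  # condition is False
n = n + b  # -> n = 45
if n > 41:  # condition is True
    b = 0  # -> b = 0

Answer: 45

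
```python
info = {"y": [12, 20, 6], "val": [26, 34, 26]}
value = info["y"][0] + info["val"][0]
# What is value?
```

Trace (tracking value):
info = {'y': [12, 20, 6], 'val': [26, 34, 26]}  # -> info = {'y': [12, 20, 6], 'val': [26, 34, 26]}
value = info['y'][0] + info['val'][0]  # -> value = 38

Answer: 38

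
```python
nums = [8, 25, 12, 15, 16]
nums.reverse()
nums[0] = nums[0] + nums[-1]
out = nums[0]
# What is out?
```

Trace (tracking out):
nums = [8, 25, 12, 15, 16]  # -> nums = [8, 25, 12, 15, 16]
nums.reverse()  # -> nums = [16, 15, 12, 25, 8]
nums[0] = nums[0] + nums[-1]  # -> nums = [24, 15, 12, 25, 8]
out = nums[0]  # -> out = 24

Answer: 24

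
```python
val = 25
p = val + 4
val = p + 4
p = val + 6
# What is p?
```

Answer: 39

Derivation:
Trace (tracking p):
val = 25  # -> val = 25
p = val + 4  # -> p = 29
val = p + 4  # -> val = 33
p = val + 6  # -> p = 39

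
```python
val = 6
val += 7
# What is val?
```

Answer: 13

Derivation:
Trace (tracking val):
val = 6  # -> val = 6
val += 7  # -> val = 13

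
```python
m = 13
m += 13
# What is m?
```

Answer: 26

Derivation:
Trace (tracking m):
m = 13  # -> m = 13
m += 13  # -> m = 26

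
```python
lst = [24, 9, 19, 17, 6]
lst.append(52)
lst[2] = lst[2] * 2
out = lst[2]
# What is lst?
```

Trace (tracking lst):
lst = [24, 9, 19, 17, 6]  # -> lst = [24, 9, 19, 17, 6]
lst.append(52)  # -> lst = [24, 9, 19, 17, 6, 52]
lst[2] = lst[2] * 2  # -> lst = [24, 9, 38, 17, 6, 52]
out = lst[2]  # -> out = 38

Answer: [24, 9, 38, 17, 6, 52]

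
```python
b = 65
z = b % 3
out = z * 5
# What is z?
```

Answer: 2

Derivation:
Trace (tracking z):
b = 65  # -> b = 65
z = b % 3  # -> z = 2
out = z * 5  # -> out = 10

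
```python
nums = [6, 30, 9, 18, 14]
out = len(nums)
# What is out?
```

Trace (tracking out):
nums = [6, 30, 9, 18, 14]  # -> nums = [6, 30, 9, 18, 14]
out = len(nums)  # -> out = 5

Answer: 5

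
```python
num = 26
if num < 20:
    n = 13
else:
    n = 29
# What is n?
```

Trace (tracking n):
num = 26  # -> num = 26
if num < 20:  # condition is False
else:
    n = 29  # -> n = 29

Answer: 29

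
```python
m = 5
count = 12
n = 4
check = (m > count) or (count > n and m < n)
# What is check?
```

Answer: False

Derivation:
Trace (tracking check):
m = 5  # -> m = 5
count = 12  # -> count = 12
n = 4  # -> n = 4
check = m > count or (count > n and m < n)  # -> check = False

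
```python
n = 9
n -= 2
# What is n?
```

Trace (tracking n):
n = 9  # -> n = 9
n -= 2  # -> n = 7

Answer: 7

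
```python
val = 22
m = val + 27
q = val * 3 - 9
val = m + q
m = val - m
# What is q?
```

Trace (tracking q):
val = 22  # -> val = 22
m = val + 27  # -> m = 49
q = val * 3 - 9  # -> q = 57
val = m + q  # -> val = 106
m = val - m  # -> m = 57

Answer: 57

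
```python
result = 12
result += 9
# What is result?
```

Answer: 21

Derivation:
Trace (tracking result):
result = 12  # -> result = 12
result += 9  # -> result = 21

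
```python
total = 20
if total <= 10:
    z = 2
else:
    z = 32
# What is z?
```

Trace (tracking z):
total = 20  # -> total = 20
if total <= 10:  # condition is False
else:
    z = 32  # -> z = 32

Answer: 32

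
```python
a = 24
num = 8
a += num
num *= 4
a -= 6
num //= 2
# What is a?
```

Trace (tracking a):
a = 24  # -> a = 24
num = 8  # -> num = 8
a += num  # -> a = 32
num *= 4  # -> num = 32
a -= 6  # -> a = 26
num //= 2  # -> num = 16

Answer: 26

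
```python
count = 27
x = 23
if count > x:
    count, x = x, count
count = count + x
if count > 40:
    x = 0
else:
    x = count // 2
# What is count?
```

Answer: 50

Derivation:
Trace (tracking count):
count = 27  # -> count = 27
x = 23  # -> x = 23
if count > x:  # condition is True
    count, x = (x, count)  # -> count = 23, x = 27
count = count + x  # -> count = 50
if count > 40:  # condition is True
    x = 0  # -> x = 0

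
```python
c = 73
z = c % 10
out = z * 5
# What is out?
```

Trace (tracking out):
c = 73  # -> c = 73
z = c % 10  # -> z = 3
out = z * 5  # -> out = 15

Answer: 15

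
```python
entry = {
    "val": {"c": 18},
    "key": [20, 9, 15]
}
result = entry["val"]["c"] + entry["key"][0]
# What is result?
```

Answer: 38

Derivation:
Trace (tracking result):
entry = {'val': {'c': 18}, 'key': [20, 9, 15]}  # -> entry = {'val': {'c': 18}, 'key': [20, 9, 15]}
result = entry['val']['c'] + entry['key'][0]  # -> result = 38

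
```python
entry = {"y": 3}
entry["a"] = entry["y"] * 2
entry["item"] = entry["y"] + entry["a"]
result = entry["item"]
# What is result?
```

Trace (tracking result):
entry = {'y': 3}  # -> entry = {'y': 3}
entry['a'] = entry['y'] * 2  # -> entry = {'y': 3, 'a': 6}
entry['item'] = entry['y'] + entry['a']  # -> entry = {'y': 3, 'a': 6, 'item': 9}
result = entry['item']  # -> result = 9

Answer: 9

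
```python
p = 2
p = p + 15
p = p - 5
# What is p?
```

Answer: 12

Derivation:
Trace (tracking p):
p = 2  # -> p = 2
p = p + 15  # -> p = 17
p = p - 5  # -> p = 12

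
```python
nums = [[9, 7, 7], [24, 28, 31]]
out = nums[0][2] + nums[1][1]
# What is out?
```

Trace (tracking out):
nums = [[9, 7, 7], [24, 28, 31]]  # -> nums = [[9, 7, 7], [24, 28, 31]]
out = nums[0][2] + nums[1][1]  # -> out = 35

Answer: 35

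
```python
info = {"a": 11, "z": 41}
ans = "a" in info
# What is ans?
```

Trace (tracking ans):
info = {'a': 11, 'z': 41}  # -> info = {'a': 11, 'z': 41}
ans = 'a' in info  # -> ans = True

Answer: True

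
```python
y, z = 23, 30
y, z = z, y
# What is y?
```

Trace (tracking y):
y, z = (23, 30)  # -> y = 23, z = 30
y, z = (z, y)  # -> y = 30, z = 23

Answer: 30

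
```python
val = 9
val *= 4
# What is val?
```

Answer: 36

Derivation:
Trace (tracking val):
val = 9  # -> val = 9
val *= 4  # -> val = 36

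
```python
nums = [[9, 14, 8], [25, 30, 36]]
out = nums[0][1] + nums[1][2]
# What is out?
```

Trace (tracking out):
nums = [[9, 14, 8], [25, 30, 36]]  # -> nums = [[9, 14, 8], [25, 30, 36]]
out = nums[0][1] + nums[1][2]  # -> out = 50

Answer: 50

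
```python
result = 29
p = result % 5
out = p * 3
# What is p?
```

Trace (tracking p):
result = 29  # -> result = 29
p = result % 5  # -> p = 4
out = p * 3  # -> out = 12

Answer: 4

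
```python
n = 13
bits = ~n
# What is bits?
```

Trace (tracking bits):
n = 13  # -> n = 13
bits = ~n  # -> bits = -14

Answer: -14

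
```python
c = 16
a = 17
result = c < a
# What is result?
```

Trace (tracking result):
c = 16  # -> c = 16
a = 17  # -> a = 17
result = c < a  # -> result = True

Answer: True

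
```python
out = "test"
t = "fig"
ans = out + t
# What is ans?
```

Answer: 'testfig'

Derivation:
Trace (tracking ans):
out = 'test'  # -> out = 'test'
t = 'fig'  # -> t = 'fig'
ans = out + t  # -> ans = 'testfig'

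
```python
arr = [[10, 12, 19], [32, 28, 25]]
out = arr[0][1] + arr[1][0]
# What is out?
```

Answer: 44

Derivation:
Trace (tracking out):
arr = [[10, 12, 19], [32, 28, 25]]  # -> arr = [[10, 12, 19], [32, 28, 25]]
out = arr[0][1] + arr[1][0]  # -> out = 44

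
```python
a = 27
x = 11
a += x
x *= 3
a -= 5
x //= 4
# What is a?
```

Trace (tracking a):
a = 27  # -> a = 27
x = 11  # -> x = 11
a += x  # -> a = 38
x *= 3  # -> x = 33
a -= 5  # -> a = 33
x //= 4  # -> x = 8

Answer: 33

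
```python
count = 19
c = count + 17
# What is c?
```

Trace (tracking c):
count = 19  # -> count = 19
c = count + 17  # -> c = 36

Answer: 36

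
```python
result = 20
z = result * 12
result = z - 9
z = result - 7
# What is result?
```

Trace (tracking result):
result = 20  # -> result = 20
z = result * 12  # -> z = 240
result = z - 9  # -> result = 231
z = result - 7  # -> z = 224

Answer: 231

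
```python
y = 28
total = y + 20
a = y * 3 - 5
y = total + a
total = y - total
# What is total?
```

Trace (tracking total):
y = 28  # -> y = 28
total = y + 20  # -> total = 48
a = y * 3 - 5  # -> a = 79
y = total + a  # -> y = 127
total = y - total  # -> total = 79

Answer: 79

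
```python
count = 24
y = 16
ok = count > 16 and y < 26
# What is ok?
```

Trace (tracking ok):
count = 24  # -> count = 24
y = 16  # -> y = 16
ok = count > 16 and y < 26  # -> ok = True

Answer: True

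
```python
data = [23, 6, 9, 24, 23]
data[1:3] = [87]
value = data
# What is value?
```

Trace (tracking value):
data = [23, 6, 9, 24, 23]  # -> data = [23, 6, 9, 24, 23]
data[1:3] = [87]  # -> data = [23, 87, 24, 23]
value = data  # -> value = [23, 87, 24, 23]

Answer: [23, 87, 24, 23]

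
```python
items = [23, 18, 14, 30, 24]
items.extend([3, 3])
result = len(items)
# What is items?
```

Answer: [23, 18, 14, 30, 24, 3, 3]

Derivation:
Trace (tracking items):
items = [23, 18, 14, 30, 24]  # -> items = [23, 18, 14, 30, 24]
items.extend([3, 3])  # -> items = [23, 18, 14, 30, 24, 3, 3]
result = len(items)  # -> result = 7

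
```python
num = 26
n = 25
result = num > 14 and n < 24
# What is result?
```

Trace (tracking result):
num = 26  # -> num = 26
n = 25  # -> n = 25
result = num > 14 and n < 24  # -> result = False

Answer: False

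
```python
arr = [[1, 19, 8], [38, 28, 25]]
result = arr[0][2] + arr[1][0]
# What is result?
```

Trace (tracking result):
arr = [[1, 19, 8], [38, 28, 25]]  # -> arr = [[1, 19, 8], [38, 28, 25]]
result = arr[0][2] + arr[1][0]  # -> result = 46

Answer: 46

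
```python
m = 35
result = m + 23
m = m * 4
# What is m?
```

Trace (tracking m):
m = 35  # -> m = 35
result = m + 23  # -> result = 58
m = m * 4  # -> m = 140

Answer: 140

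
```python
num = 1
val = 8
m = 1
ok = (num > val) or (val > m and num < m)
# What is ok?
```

Answer: False

Derivation:
Trace (tracking ok):
num = 1  # -> num = 1
val = 8  # -> val = 8
m = 1  # -> m = 1
ok = num > val or (val > m and num < m)  # -> ok = False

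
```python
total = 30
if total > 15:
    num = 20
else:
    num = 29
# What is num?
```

Answer: 20

Derivation:
Trace (tracking num):
total = 30  # -> total = 30
if total > 15:  # condition is True
    num = 20  # -> num = 20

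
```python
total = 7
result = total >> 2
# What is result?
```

Trace (tracking result):
total = 7  # -> total = 7
result = total >> 2  # -> result = 1

Answer: 1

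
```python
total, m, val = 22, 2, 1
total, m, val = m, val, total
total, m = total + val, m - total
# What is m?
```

Answer: -1

Derivation:
Trace (tracking m):
total, m, val = (22, 2, 1)  # -> total = 22, m = 2, val = 1
total, m, val = (m, val, total)  # -> total = 2, m = 1, val = 22
total, m = (total + val, m - total)  # -> total = 24, m = -1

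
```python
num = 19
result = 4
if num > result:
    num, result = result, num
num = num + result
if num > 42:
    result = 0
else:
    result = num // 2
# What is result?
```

Trace (tracking result):
num = 19  # -> num = 19
result = 4  # -> result = 4
if num > result:  # condition is True
    num, result = (result, num)  # -> num = 4, result = 19
num = num + result  # -> num = 23
if num > 42:  # condition is False
else:
    result = num // 2  # -> result = 11

Answer: 11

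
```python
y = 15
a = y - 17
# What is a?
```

Trace (tracking a):
y = 15  # -> y = 15
a = y - 17  # -> a = -2

Answer: -2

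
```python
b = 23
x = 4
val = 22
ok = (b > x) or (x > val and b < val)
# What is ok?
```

Trace (tracking ok):
b = 23  # -> b = 23
x = 4  # -> x = 4
val = 22  # -> val = 22
ok = b > x or (x > val and b < val)  # -> ok = True

Answer: True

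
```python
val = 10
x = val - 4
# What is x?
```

Answer: 6

Derivation:
Trace (tracking x):
val = 10  # -> val = 10
x = val - 4  # -> x = 6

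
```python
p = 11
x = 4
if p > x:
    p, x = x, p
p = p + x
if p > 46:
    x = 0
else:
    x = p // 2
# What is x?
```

Trace (tracking x):
p = 11  # -> p = 11
x = 4  # -> x = 4
if p > x:  # condition is True
    p, x = (x, p)  # -> p = 4, x = 11
p = p + x  # -> p = 15
if p > 46:  # condition is False
else:
    x = p // 2  # -> x = 7

Answer: 7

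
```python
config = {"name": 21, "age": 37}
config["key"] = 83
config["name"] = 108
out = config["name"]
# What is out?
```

Trace (tracking out):
config = {'name': 21, 'age': 37}  # -> config = {'name': 21, 'age': 37}
config['key'] = 83  # -> config = {'name': 21, 'age': 37, 'key': 83}
config['name'] = 108  # -> config = {'name': 108, 'age': 37, 'key': 83}
out = config['name']  # -> out = 108

Answer: 108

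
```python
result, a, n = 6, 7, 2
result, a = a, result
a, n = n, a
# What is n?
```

Answer: 6

Derivation:
Trace (tracking n):
result, a, n = (6, 7, 2)  # -> result = 6, a = 7, n = 2
result, a = (a, result)  # -> result = 7, a = 6
a, n = (n, a)  # -> a = 2, n = 6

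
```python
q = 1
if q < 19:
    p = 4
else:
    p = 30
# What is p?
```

Trace (tracking p):
q = 1  # -> q = 1
if q < 19:  # condition is True
    p = 4  # -> p = 4

Answer: 4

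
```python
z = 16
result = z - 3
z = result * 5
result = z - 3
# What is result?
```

Trace (tracking result):
z = 16  # -> z = 16
result = z - 3  # -> result = 13
z = result * 5  # -> z = 65
result = z - 3  # -> result = 62

Answer: 62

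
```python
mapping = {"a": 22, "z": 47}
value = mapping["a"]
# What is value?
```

Trace (tracking value):
mapping = {'a': 22, 'z': 47}  # -> mapping = {'a': 22, 'z': 47}
value = mapping['a']  # -> value = 22

Answer: 22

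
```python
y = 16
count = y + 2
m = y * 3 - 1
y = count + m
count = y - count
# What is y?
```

Trace (tracking y):
y = 16  # -> y = 16
count = y + 2  # -> count = 18
m = y * 3 - 1  # -> m = 47
y = count + m  # -> y = 65
count = y - count  # -> count = 47

Answer: 65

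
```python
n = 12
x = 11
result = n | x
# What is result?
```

Trace (tracking result):
n = 12  # -> n = 12
x = 11  # -> x = 11
result = n | x  # -> result = 15

Answer: 15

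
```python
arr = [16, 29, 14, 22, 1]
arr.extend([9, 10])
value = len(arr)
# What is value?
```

Trace (tracking value):
arr = [16, 29, 14, 22, 1]  # -> arr = [16, 29, 14, 22, 1]
arr.extend([9, 10])  # -> arr = [16, 29, 14, 22, 1, 9, 10]
value = len(arr)  # -> value = 7

Answer: 7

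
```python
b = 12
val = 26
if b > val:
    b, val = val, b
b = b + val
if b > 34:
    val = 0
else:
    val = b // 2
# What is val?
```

Trace (tracking val):
b = 12  # -> b = 12
val = 26  # -> val = 26
if b > val:  # condition is False
b = b + val  # -> b = 38
if b > 34:  # condition is True
    val = 0  # -> val = 0

Answer: 0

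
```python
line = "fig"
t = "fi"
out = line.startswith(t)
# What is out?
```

Answer: True

Derivation:
Trace (tracking out):
line = 'fig'  # -> line = 'fig'
t = 'fi'  # -> t = 'fi'
out = line.startswith(t)  # -> out = True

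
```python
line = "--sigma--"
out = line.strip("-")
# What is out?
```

Answer: 'sigma'

Derivation:
Trace (tracking out):
line = '--sigma--'  # -> line = '--sigma--'
out = line.strip('-')  # -> out = 'sigma'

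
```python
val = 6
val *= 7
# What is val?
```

Trace (tracking val):
val = 6  # -> val = 6
val *= 7  # -> val = 42

Answer: 42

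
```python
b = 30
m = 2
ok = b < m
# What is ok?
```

Answer: False

Derivation:
Trace (tracking ok):
b = 30  # -> b = 30
m = 2  # -> m = 2
ok = b < m  # -> ok = False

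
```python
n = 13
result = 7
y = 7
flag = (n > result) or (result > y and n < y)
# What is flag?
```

Trace (tracking flag):
n = 13  # -> n = 13
result = 7  # -> result = 7
y = 7  # -> y = 7
flag = n > result or (result > y and n < y)  # -> flag = True

Answer: True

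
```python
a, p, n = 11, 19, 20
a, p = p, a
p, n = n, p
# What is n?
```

Answer: 11

Derivation:
Trace (tracking n):
a, p, n = (11, 19, 20)  # -> a = 11, p = 19, n = 20
a, p = (p, a)  # -> a = 19, p = 11
p, n = (n, p)  # -> p = 20, n = 11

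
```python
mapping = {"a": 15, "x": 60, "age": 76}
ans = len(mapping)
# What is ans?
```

Answer: 3

Derivation:
Trace (tracking ans):
mapping = {'a': 15, 'x': 60, 'age': 76}  # -> mapping = {'a': 15, 'x': 60, 'age': 76}
ans = len(mapping)  # -> ans = 3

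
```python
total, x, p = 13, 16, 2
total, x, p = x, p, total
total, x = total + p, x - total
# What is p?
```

Trace (tracking p):
total, x, p = (13, 16, 2)  # -> total = 13, x = 16, p = 2
total, x, p = (x, p, total)  # -> total = 16, x = 2, p = 13
total, x = (total + p, x - total)  # -> total = 29, x = -14

Answer: 13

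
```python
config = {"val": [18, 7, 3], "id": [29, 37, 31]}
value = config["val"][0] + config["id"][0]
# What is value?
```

Answer: 47

Derivation:
Trace (tracking value):
config = {'val': [18, 7, 3], 'id': [29, 37, 31]}  # -> config = {'val': [18, 7, 3], 'id': [29, 37, 31]}
value = config['val'][0] + config['id'][0]  # -> value = 47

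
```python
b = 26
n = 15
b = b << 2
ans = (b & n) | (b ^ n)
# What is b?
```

Trace (tracking b):
b = 26  # -> b = 26
n = 15  # -> n = 15
b = b << 2  # -> b = 104
ans = b & n | b ^ n  # -> ans = 111

Answer: 104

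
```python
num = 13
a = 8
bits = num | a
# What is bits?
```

Trace (tracking bits):
num = 13  # -> num = 13
a = 8  # -> a = 8
bits = num | a  # -> bits = 13

Answer: 13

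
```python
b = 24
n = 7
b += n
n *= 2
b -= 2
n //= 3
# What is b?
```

Trace (tracking b):
b = 24  # -> b = 24
n = 7  # -> n = 7
b += n  # -> b = 31
n *= 2  # -> n = 14
b -= 2  # -> b = 29
n //= 3  # -> n = 4

Answer: 29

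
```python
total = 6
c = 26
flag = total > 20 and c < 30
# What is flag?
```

Answer: False

Derivation:
Trace (tracking flag):
total = 6  # -> total = 6
c = 26  # -> c = 26
flag = total > 20 and c < 30  # -> flag = False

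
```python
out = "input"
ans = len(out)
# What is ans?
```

Answer: 5

Derivation:
Trace (tracking ans):
out = 'input'  # -> out = 'input'
ans = len(out)  # -> ans = 5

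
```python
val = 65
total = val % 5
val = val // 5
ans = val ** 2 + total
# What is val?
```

Answer: 13

Derivation:
Trace (tracking val):
val = 65  # -> val = 65
total = val % 5  # -> total = 0
val = val // 5  # -> val = 13
ans = val ** 2 + total  # -> ans = 169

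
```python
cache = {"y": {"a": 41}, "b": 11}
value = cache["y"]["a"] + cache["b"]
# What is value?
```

Trace (tracking value):
cache = {'y': {'a': 41}, 'b': 11}  # -> cache = {'y': {'a': 41}, 'b': 11}
value = cache['y']['a'] + cache['b']  # -> value = 52

Answer: 52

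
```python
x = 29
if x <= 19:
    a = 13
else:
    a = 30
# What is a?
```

Trace (tracking a):
x = 29  # -> x = 29
if x <= 19:  # condition is False
else:
    a = 30  # -> a = 30

Answer: 30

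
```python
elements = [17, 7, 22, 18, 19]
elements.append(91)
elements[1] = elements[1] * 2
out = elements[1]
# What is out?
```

Trace (tracking out):
elements = [17, 7, 22, 18, 19]  # -> elements = [17, 7, 22, 18, 19]
elements.append(91)  # -> elements = [17, 7, 22, 18, 19, 91]
elements[1] = elements[1] * 2  # -> elements = [17, 14, 22, 18, 19, 91]
out = elements[1]  # -> out = 14

Answer: 14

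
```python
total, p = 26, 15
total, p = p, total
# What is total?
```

Answer: 15

Derivation:
Trace (tracking total):
total, p = (26, 15)  # -> total = 26, p = 15
total, p = (p, total)  # -> total = 15, p = 26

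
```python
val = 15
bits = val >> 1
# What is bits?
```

Answer: 7

Derivation:
Trace (tracking bits):
val = 15  # -> val = 15
bits = val >> 1  # -> bits = 7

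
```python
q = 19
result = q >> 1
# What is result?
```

Trace (tracking result):
q = 19  # -> q = 19
result = q >> 1  # -> result = 9

Answer: 9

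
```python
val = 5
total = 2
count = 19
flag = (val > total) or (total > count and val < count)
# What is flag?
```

Trace (tracking flag):
val = 5  # -> val = 5
total = 2  # -> total = 2
count = 19  # -> count = 19
flag = val > total or (total > count and val < count)  # -> flag = True

Answer: True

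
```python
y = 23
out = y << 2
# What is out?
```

Trace (tracking out):
y = 23  # -> y = 23
out = y << 2  # -> out = 92

Answer: 92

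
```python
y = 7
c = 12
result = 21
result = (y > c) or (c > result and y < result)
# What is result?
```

Trace (tracking result):
y = 7  # -> y = 7
c = 12  # -> c = 12
result = 21  # -> result = 21
result = y > c or (c > result and y < result)  # -> result = False

Answer: False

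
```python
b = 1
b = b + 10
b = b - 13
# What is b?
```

Trace (tracking b):
b = 1  # -> b = 1
b = b + 10  # -> b = 11
b = b - 13  # -> b = -2

Answer: -2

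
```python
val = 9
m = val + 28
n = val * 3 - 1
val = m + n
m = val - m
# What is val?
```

Trace (tracking val):
val = 9  # -> val = 9
m = val + 28  # -> m = 37
n = val * 3 - 1  # -> n = 26
val = m + n  # -> val = 63
m = val - m  # -> m = 26

Answer: 63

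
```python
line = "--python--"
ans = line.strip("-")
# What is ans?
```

Trace (tracking ans):
line = '--python--'  # -> line = '--python--'
ans = line.strip('-')  # -> ans = 'python'

Answer: 'python'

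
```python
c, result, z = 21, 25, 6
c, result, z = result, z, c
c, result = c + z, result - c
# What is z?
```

Trace (tracking z):
c, result, z = (21, 25, 6)  # -> c = 21, result = 25, z = 6
c, result, z = (result, z, c)  # -> c = 25, result = 6, z = 21
c, result = (c + z, result - c)  # -> c = 46, result = -19

Answer: 21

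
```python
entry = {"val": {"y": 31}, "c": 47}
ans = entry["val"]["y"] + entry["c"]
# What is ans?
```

Trace (tracking ans):
entry = {'val': {'y': 31}, 'c': 47}  # -> entry = {'val': {'y': 31}, 'c': 47}
ans = entry['val']['y'] + entry['c']  # -> ans = 78

Answer: 78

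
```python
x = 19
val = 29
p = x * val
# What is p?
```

Answer: 551

Derivation:
Trace (tracking p):
x = 19  # -> x = 19
val = 29  # -> val = 29
p = x * val  # -> p = 551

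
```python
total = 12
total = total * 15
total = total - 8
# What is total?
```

Trace (tracking total):
total = 12  # -> total = 12
total = total * 15  # -> total = 180
total = total - 8  # -> total = 172

Answer: 172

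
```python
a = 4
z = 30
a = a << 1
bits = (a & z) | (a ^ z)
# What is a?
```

Answer: 8

Derivation:
Trace (tracking a):
a = 4  # -> a = 4
z = 30  # -> z = 30
a = a << 1  # -> a = 8
bits = a & z | a ^ z  # -> bits = 30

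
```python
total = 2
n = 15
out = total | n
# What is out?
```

Answer: 15

Derivation:
Trace (tracking out):
total = 2  # -> total = 2
n = 15  # -> n = 15
out = total | n  # -> out = 15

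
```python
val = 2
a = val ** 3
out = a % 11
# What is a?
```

Answer: 8

Derivation:
Trace (tracking a):
val = 2  # -> val = 2
a = val ** 3  # -> a = 8
out = a % 11  # -> out = 8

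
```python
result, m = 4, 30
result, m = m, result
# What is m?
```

Answer: 4

Derivation:
Trace (tracking m):
result, m = (4, 30)  # -> result = 4, m = 30
result, m = (m, result)  # -> result = 30, m = 4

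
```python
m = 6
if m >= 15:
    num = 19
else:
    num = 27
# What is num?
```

Answer: 27

Derivation:
Trace (tracking num):
m = 6  # -> m = 6
if m >= 15:  # condition is False
else:
    num = 27  # -> num = 27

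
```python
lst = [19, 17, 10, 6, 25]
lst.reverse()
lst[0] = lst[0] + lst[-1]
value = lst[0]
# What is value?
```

Trace (tracking value):
lst = [19, 17, 10, 6, 25]  # -> lst = [19, 17, 10, 6, 25]
lst.reverse()  # -> lst = [25, 6, 10, 17, 19]
lst[0] = lst[0] + lst[-1]  # -> lst = [44, 6, 10, 17, 19]
value = lst[0]  # -> value = 44

Answer: 44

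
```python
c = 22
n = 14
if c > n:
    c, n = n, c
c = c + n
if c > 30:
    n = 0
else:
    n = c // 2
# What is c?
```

Trace (tracking c):
c = 22  # -> c = 22
n = 14  # -> n = 14
if c > n:  # condition is True
    c, n = (n, c)  # -> c = 14, n = 22
c = c + n  # -> c = 36
if c > 30:  # condition is True
    n = 0  # -> n = 0

Answer: 36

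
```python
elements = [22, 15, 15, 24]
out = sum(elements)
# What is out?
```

Answer: 76

Derivation:
Trace (tracking out):
elements = [22, 15, 15, 24]  # -> elements = [22, 15, 15, 24]
out = sum(elements)  # -> out = 76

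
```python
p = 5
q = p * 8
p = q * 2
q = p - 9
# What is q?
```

Trace (tracking q):
p = 5  # -> p = 5
q = p * 8  # -> q = 40
p = q * 2  # -> p = 80
q = p - 9  # -> q = 71

Answer: 71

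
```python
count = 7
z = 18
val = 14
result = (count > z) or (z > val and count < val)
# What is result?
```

Answer: True

Derivation:
Trace (tracking result):
count = 7  # -> count = 7
z = 18  # -> z = 18
val = 14  # -> val = 14
result = count > z or (z > val and count < val)  # -> result = True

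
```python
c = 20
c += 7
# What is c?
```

Answer: 27

Derivation:
Trace (tracking c):
c = 20  # -> c = 20
c += 7  # -> c = 27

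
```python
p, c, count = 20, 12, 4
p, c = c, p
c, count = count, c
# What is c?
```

Trace (tracking c):
p, c, count = (20, 12, 4)  # -> p = 20, c = 12, count = 4
p, c = (c, p)  # -> p = 12, c = 20
c, count = (count, c)  # -> c = 4, count = 20

Answer: 4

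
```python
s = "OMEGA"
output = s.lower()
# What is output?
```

Answer: 'omega'

Derivation:
Trace (tracking output):
s = 'OMEGA'  # -> s = 'OMEGA'
output = s.lower()  # -> output = 'omega'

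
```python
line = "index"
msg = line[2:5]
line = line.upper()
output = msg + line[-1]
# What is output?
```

Trace (tracking output):
line = 'index'  # -> line = 'index'
msg = line[2:5]  # -> msg = 'dex'
line = line.upper()  # -> line = 'INDEX'
output = msg + line[-1]  # -> output = 'dexX'

Answer: 'dexX'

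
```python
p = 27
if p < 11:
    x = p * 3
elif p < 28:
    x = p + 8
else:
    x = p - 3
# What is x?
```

Trace (tracking x):
p = 27  # -> p = 27
if p < 11:  # condition is False
elif p < 28:  # condition is True
    x = p + 8  # -> x = 35

Answer: 35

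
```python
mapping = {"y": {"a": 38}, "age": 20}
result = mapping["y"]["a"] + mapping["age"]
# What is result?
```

Answer: 58

Derivation:
Trace (tracking result):
mapping = {'y': {'a': 38}, 'age': 20}  # -> mapping = {'y': {'a': 38}, 'age': 20}
result = mapping['y']['a'] + mapping['age']  # -> result = 58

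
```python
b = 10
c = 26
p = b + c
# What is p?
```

Answer: 36

Derivation:
Trace (tracking p):
b = 10  # -> b = 10
c = 26  # -> c = 26
p = b + c  # -> p = 36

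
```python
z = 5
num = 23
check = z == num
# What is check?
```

Answer: False

Derivation:
Trace (tracking check):
z = 5  # -> z = 5
num = 23  # -> num = 23
check = z == num  # -> check = False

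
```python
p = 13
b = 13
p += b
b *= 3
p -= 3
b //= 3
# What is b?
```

Trace (tracking b):
p = 13  # -> p = 13
b = 13  # -> b = 13
p += b  # -> p = 26
b *= 3  # -> b = 39
p -= 3  # -> p = 23
b //= 3  # -> b = 13

Answer: 13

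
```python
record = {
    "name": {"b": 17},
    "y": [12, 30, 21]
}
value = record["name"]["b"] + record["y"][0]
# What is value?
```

Trace (tracking value):
record = {'name': {'b': 17}, 'y': [12, 30, 21]}  # -> record = {'name': {'b': 17}, 'y': [12, 30, 21]}
value = record['name']['b'] + record['y'][0]  # -> value = 29

Answer: 29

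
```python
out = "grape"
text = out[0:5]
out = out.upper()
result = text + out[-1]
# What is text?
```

Answer: 'grape'

Derivation:
Trace (tracking text):
out = 'grape'  # -> out = 'grape'
text = out[0:5]  # -> text = 'grape'
out = out.upper()  # -> out = 'GRAPE'
result = text + out[-1]  # -> result = 'grapeE'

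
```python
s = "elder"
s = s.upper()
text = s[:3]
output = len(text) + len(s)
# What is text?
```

Answer: 'ELD'

Derivation:
Trace (tracking text):
s = 'elder'  # -> s = 'elder'
s = s.upper()  # -> s = 'ELDER'
text = s[:3]  # -> text = 'ELD'
output = len(text) + len(s)  # -> output = 8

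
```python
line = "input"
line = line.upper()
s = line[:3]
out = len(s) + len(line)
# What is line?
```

Trace (tracking line):
line = 'input'  # -> line = 'input'
line = line.upper()  # -> line = 'INPUT'
s = line[:3]  # -> s = 'INP'
out = len(s) + len(line)  # -> out = 8

Answer: 'INPUT'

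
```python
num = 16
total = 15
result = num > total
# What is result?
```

Answer: True

Derivation:
Trace (tracking result):
num = 16  # -> num = 16
total = 15  # -> total = 15
result = num > total  # -> result = True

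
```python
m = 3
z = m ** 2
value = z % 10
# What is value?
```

Answer: 9

Derivation:
Trace (tracking value):
m = 3  # -> m = 3
z = m ** 2  # -> z = 9
value = z % 10  # -> value = 9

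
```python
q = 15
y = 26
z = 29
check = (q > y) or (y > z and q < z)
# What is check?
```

Trace (tracking check):
q = 15  # -> q = 15
y = 26  # -> y = 26
z = 29  # -> z = 29
check = q > y or (y > z and q < z)  # -> check = False

Answer: False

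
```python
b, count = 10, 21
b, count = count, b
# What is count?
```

Answer: 10

Derivation:
Trace (tracking count):
b, count = (10, 21)  # -> b = 10, count = 21
b, count = (count, b)  # -> b = 21, count = 10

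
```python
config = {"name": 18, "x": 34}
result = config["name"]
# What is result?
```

Answer: 18

Derivation:
Trace (tracking result):
config = {'name': 18, 'x': 34}  # -> config = {'name': 18, 'x': 34}
result = config['name']  # -> result = 18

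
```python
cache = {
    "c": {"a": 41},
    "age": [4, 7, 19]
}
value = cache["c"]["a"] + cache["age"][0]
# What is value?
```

Trace (tracking value):
cache = {'c': {'a': 41}, 'age': [4, 7, 19]}  # -> cache = {'c': {'a': 41}, 'age': [4, 7, 19]}
value = cache['c']['a'] + cache['age'][0]  # -> value = 45

Answer: 45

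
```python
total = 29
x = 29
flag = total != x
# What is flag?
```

Answer: False

Derivation:
Trace (tracking flag):
total = 29  # -> total = 29
x = 29  # -> x = 29
flag = total != x  # -> flag = False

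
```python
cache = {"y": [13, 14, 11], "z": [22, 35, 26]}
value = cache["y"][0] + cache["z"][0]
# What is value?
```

Answer: 35

Derivation:
Trace (tracking value):
cache = {'y': [13, 14, 11], 'z': [22, 35, 26]}  # -> cache = {'y': [13, 14, 11], 'z': [22, 35, 26]}
value = cache['y'][0] + cache['z'][0]  # -> value = 35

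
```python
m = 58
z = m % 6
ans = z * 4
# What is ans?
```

Answer: 16

Derivation:
Trace (tracking ans):
m = 58  # -> m = 58
z = m % 6  # -> z = 4
ans = z * 4  # -> ans = 16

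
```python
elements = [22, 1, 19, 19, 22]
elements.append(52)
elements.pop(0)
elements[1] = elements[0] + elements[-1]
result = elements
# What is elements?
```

Answer: [1, 53, 19, 22, 52]

Derivation:
Trace (tracking elements):
elements = [22, 1, 19, 19, 22]  # -> elements = [22, 1, 19, 19, 22]
elements.append(52)  # -> elements = [22, 1, 19, 19, 22, 52]
elements.pop(0)  # -> elements = [1, 19, 19, 22, 52]
elements[1] = elements[0] + elements[-1]  # -> elements = [1, 53, 19, 22, 52]
result = elements  # -> result = [1, 53, 19, 22, 52]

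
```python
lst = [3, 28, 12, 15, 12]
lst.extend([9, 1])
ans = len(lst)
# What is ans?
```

Trace (tracking ans):
lst = [3, 28, 12, 15, 12]  # -> lst = [3, 28, 12, 15, 12]
lst.extend([9, 1])  # -> lst = [3, 28, 12, 15, 12, 9, 1]
ans = len(lst)  # -> ans = 7

Answer: 7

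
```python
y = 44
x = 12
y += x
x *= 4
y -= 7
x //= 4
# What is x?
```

Answer: 12

Derivation:
Trace (tracking x):
y = 44  # -> y = 44
x = 12  # -> x = 12
y += x  # -> y = 56
x *= 4  # -> x = 48
y -= 7  # -> y = 49
x //= 4  # -> x = 12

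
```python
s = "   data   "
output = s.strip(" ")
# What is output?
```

Trace (tracking output):
s = '   data   '  # -> s = '   data   '
output = s.strip(' ')  # -> output = 'data'

Answer: 'data'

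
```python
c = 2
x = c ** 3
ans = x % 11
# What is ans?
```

Answer: 8

Derivation:
Trace (tracking ans):
c = 2  # -> c = 2
x = c ** 3  # -> x = 8
ans = x % 11  # -> ans = 8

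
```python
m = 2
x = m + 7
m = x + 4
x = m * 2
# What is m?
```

Answer: 13

Derivation:
Trace (tracking m):
m = 2  # -> m = 2
x = m + 7  # -> x = 9
m = x + 4  # -> m = 13
x = m * 2  # -> x = 26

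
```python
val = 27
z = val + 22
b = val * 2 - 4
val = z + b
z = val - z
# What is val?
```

Answer: 99

Derivation:
Trace (tracking val):
val = 27  # -> val = 27
z = val + 22  # -> z = 49
b = val * 2 - 4  # -> b = 50
val = z + b  # -> val = 99
z = val - z  # -> z = 50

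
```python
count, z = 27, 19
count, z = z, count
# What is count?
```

Answer: 19

Derivation:
Trace (tracking count):
count, z = (27, 19)  # -> count = 27, z = 19
count, z = (z, count)  # -> count = 19, z = 27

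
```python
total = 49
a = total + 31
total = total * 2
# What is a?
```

Answer: 80

Derivation:
Trace (tracking a):
total = 49  # -> total = 49
a = total + 31  # -> a = 80
total = total * 2  # -> total = 98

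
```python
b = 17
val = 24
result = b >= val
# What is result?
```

Trace (tracking result):
b = 17  # -> b = 17
val = 24  # -> val = 24
result = b >= val  # -> result = False

Answer: False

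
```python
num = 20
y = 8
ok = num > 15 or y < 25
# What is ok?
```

Trace (tracking ok):
num = 20  # -> num = 20
y = 8  # -> y = 8
ok = num > 15 or y < 25  # -> ok = True

Answer: True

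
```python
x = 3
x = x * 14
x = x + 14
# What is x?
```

Trace (tracking x):
x = 3  # -> x = 3
x = x * 14  # -> x = 42
x = x + 14  # -> x = 56

Answer: 56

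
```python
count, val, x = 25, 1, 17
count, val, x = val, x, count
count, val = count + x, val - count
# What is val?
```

Trace (tracking val):
count, val, x = (25, 1, 17)  # -> count = 25, val = 1, x = 17
count, val, x = (val, x, count)  # -> count = 1, val = 17, x = 25
count, val = (count + x, val - count)  # -> count = 26, val = 16

Answer: 16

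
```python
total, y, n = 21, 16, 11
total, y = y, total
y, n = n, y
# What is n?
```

Trace (tracking n):
total, y, n = (21, 16, 11)  # -> total = 21, y = 16, n = 11
total, y = (y, total)  # -> total = 16, y = 21
y, n = (n, y)  # -> y = 11, n = 21

Answer: 21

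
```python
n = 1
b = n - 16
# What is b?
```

Trace (tracking b):
n = 1  # -> n = 1
b = n - 16  # -> b = -15

Answer: -15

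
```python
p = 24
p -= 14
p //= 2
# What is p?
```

Answer: 5

Derivation:
Trace (tracking p):
p = 24  # -> p = 24
p -= 14  # -> p = 10
p //= 2  # -> p = 5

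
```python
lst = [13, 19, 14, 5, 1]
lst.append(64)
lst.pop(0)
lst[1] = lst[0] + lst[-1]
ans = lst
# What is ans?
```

Answer: [19, 83, 5, 1, 64]

Derivation:
Trace (tracking ans):
lst = [13, 19, 14, 5, 1]  # -> lst = [13, 19, 14, 5, 1]
lst.append(64)  # -> lst = [13, 19, 14, 5, 1, 64]
lst.pop(0)  # -> lst = [19, 14, 5, 1, 64]
lst[1] = lst[0] + lst[-1]  # -> lst = [19, 83, 5, 1, 64]
ans = lst  # -> ans = [19, 83, 5, 1, 64]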